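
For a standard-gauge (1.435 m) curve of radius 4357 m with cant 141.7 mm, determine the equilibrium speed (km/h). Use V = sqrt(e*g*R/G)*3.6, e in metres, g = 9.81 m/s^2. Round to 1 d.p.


Convert cant: e = 141.7 mm = 0.1417 m
V_ms = sqrt(0.1417 * 9.81 * 4357 / 1.435)
V_ms = sqrt(4220.603128) = 64.9662 m/s
V = 64.9662 * 3.6 = 233.9 km/h

233.9


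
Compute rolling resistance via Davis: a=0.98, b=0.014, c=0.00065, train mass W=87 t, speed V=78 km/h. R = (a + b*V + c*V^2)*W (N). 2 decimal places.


b*V = 0.014 * 78 = 1.092
c*V^2 = 0.00065 * 6084 = 3.9546
R_per_t = 0.98 + 1.092 + 3.9546 = 6.0266 N/t
R_total = 6.0266 * 87 = 524.31 N

524.31


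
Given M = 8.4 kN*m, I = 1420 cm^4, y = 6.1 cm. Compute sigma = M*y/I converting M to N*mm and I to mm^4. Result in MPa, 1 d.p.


Convert units:
M = 8.4 kN*m = 8400000 N*mm
y = 6.1 cm = 61 mm
I = 1420 cm^4 = 14200000 mm^4
sigma = 8400000 * 61 / 14200000
sigma = 36.1 MPa

36.1


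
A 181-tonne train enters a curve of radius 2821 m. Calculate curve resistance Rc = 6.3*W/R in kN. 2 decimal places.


Rc = 6.3 * W / R
Rc = 6.3 * 181 / 2821
Rc = 1140.3 / 2821
Rc = 0.40 kN

0.40


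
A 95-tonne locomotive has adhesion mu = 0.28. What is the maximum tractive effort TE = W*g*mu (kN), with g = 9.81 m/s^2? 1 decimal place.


TE_max = W * g * mu
TE_max = 95 * 9.81 * 0.28
TE_max = 931.95 * 0.28
TE_max = 260.9 kN

260.9


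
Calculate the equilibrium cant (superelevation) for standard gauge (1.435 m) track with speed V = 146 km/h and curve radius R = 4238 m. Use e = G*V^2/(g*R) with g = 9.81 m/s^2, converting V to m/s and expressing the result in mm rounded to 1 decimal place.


Convert speed: V = 146 / 3.6 = 40.5556 m/s
Apply formula: e = 1.435 * 40.5556^2 / (9.81 * 4238)
e = 1.435 * 1644.7531 / 41574.78
e = 0.05677 m = 56.8 mm

56.8


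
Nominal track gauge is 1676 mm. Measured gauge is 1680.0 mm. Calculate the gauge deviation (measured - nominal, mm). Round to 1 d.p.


Deviation = measured - nominal
Deviation = 1680.0 - 1676
Deviation = 4.0 mm

4.0


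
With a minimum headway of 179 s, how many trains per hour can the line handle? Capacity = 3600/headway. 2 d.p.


Capacity = 3600 / headway
Capacity = 3600 / 179
Capacity = 20.11 trains/hour

20.11


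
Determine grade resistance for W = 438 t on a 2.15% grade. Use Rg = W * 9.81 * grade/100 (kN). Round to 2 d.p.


Rg = W * 9.81 * grade / 100
Rg = 438 * 9.81 * 2.15 / 100
Rg = 4296.78 * 0.0215
Rg = 92.38 kN

92.38


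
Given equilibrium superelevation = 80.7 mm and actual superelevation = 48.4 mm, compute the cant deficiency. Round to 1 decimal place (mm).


Cant deficiency = equilibrium cant - actual cant
CD = 80.7 - 48.4
CD = 32.3 mm

32.3


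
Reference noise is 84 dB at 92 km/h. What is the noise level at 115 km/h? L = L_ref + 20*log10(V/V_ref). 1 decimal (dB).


V/V_ref = 115 / 92 = 1.25
log10(1.25) = 0.09691
20 * 0.09691 = 1.9382
L = 84 + 1.9382 = 85.9 dB

85.9


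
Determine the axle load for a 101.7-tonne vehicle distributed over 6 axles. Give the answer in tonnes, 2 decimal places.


Load per axle = total weight / number of axles
Load = 101.7 / 6
Load = 16.95 tonnes

16.95


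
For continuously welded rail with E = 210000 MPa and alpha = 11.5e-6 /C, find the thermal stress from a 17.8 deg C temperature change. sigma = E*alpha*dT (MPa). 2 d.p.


sigma = E * alpha * dT
sigma = 210000 * 11.5e-6 * 17.8
sigma = 2.415 * 17.8
sigma = 42.99 MPa

42.99


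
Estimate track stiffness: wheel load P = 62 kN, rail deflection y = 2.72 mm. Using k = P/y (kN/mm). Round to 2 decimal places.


Track stiffness k = P / y
k = 62 / 2.72
k = 22.79 kN/mm

22.79


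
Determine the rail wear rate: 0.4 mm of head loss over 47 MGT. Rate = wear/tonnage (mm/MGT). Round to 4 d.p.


Wear rate = total wear / cumulative tonnage
Rate = 0.4 / 47
Rate = 0.0085 mm/MGT

0.0085


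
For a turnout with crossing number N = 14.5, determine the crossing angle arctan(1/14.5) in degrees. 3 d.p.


1/N = 1/14.5 = 0.068966
angle = arctan(0.068966) = 0.068856 rad
angle = 0.068856 * 180/pi = 3.945 degrees

3.945


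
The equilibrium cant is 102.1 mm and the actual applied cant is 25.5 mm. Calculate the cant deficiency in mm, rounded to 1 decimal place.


Cant deficiency = equilibrium cant - actual cant
CD = 102.1 - 25.5
CD = 76.6 mm

76.6


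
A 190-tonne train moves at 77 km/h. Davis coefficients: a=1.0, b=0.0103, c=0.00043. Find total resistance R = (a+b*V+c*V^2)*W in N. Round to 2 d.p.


b*V = 0.0103 * 77 = 0.7931
c*V^2 = 0.00043 * 5929 = 2.54947
R_per_t = 1.0 + 0.7931 + 2.54947 = 4.34257 N/t
R_total = 4.34257 * 190 = 825.09 N

825.09


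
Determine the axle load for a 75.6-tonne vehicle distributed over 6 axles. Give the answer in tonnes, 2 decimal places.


Load per axle = total weight / number of axles
Load = 75.6 / 6
Load = 12.60 tonnes

12.60


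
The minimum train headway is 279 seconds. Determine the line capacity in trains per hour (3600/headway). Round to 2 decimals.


Capacity = 3600 / headway
Capacity = 3600 / 279
Capacity = 12.90 trains/hour

12.90


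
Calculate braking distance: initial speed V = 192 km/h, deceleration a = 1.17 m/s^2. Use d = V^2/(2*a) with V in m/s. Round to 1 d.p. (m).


Convert speed: V = 192 / 3.6 = 53.3333 m/s
V^2 = 2844.4444
d = 2844.4444 / (2 * 1.17)
d = 2844.4444 / 2.34
d = 1215.6 m

1215.6


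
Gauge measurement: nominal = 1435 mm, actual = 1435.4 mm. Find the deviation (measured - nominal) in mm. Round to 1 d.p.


Deviation = measured - nominal
Deviation = 1435.4 - 1435
Deviation = 0.4 mm

0.4


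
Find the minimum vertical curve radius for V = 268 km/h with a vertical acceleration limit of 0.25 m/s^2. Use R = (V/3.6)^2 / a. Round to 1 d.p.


Convert speed: V = 268 / 3.6 = 74.4444 m/s
V^2 = 5541.9753 m^2/s^2
R_v = 5541.9753 / 0.25
R_v = 22167.9 m

22167.9


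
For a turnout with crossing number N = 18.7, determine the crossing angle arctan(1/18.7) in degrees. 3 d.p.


1/N = 1/18.7 = 0.053476
angle = arctan(0.053476) = 0.053425 rad
angle = 0.053425 * 180/pi = 3.061 degrees

3.061


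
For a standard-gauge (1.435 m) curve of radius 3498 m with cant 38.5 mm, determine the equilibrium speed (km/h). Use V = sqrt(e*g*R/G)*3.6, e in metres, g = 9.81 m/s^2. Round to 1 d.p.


Convert cant: e = 38.5 mm = 0.0385 m
V_ms = sqrt(0.0385 * 9.81 * 3498 / 1.435)
V_ms = sqrt(920.656537) = 30.3423 m/s
V = 30.3423 * 3.6 = 109.2 km/h

109.2


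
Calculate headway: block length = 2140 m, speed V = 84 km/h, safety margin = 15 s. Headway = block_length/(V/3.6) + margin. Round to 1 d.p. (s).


V = 84 / 3.6 = 23.3333 m/s
Block traversal time = 2140 / 23.3333 = 91.7143 s
Headway = 91.7143 + 15
Headway = 106.7 s

106.7


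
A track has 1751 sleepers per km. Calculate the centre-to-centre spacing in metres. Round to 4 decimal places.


Spacing = 1000 m / number of sleepers
Spacing = 1000 / 1751
Spacing = 0.5711 m

0.5711


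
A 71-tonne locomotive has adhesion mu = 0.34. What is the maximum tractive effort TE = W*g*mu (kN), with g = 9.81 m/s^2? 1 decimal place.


TE_max = W * g * mu
TE_max = 71 * 9.81 * 0.34
TE_max = 696.51 * 0.34
TE_max = 236.8 kN

236.8


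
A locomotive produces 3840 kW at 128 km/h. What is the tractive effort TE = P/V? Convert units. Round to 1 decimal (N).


Convert: P = 3840 kW = 3840000 W
V = 128 / 3.6 = 35.5556 m/s
TE = 3840000 / 35.5556
TE = 108000.0 N

108000.0


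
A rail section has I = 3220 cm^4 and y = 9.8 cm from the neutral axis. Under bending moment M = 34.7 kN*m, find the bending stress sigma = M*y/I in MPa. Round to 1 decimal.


Convert units:
M = 34.7 kN*m = 34700000 N*mm
y = 9.8 cm = 98 mm
I = 3220 cm^4 = 32200000 mm^4
sigma = 34700000 * 98 / 32200000
sigma = 105.6 MPa

105.6


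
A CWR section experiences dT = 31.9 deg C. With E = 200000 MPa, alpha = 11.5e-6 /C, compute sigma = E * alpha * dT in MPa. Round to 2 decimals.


sigma = E * alpha * dT
sigma = 200000 * 11.5e-6 * 31.9
sigma = 2.3 * 31.9
sigma = 73.37 MPa

73.37


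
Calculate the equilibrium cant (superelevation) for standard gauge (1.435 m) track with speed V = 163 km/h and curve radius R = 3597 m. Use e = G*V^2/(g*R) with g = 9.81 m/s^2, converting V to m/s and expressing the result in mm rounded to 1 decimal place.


Convert speed: V = 163 / 3.6 = 45.2778 m/s
Apply formula: e = 1.435 * 45.2778^2 / (9.81 * 3597)
e = 1.435 * 2050.0772 / 35286.57
e = 0.083371 m = 83.4 mm

83.4


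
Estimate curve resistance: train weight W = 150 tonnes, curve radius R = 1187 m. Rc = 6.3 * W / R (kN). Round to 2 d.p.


Rc = 6.3 * W / R
Rc = 6.3 * 150 / 1187
Rc = 945.0 / 1187
Rc = 0.80 kN

0.80


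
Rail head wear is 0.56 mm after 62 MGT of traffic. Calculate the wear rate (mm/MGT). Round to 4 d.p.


Wear rate = total wear / cumulative tonnage
Rate = 0.56 / 62
Rate = 0.0090 mm/MGT

0.0090


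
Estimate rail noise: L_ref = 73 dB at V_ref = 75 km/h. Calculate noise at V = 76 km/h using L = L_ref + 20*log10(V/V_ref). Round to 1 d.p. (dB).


V/V_ref = 76 / 75 = 1.013333
log10(1.013333) = 0.005752
20 * 0.005752 = 0.115
L = 73 + 0.115 = 73.1 dB

73.1


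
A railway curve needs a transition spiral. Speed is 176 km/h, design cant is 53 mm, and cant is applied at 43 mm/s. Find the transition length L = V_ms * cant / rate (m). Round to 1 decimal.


Convert speed: V = 176 / 3.6 = 48.8889 m/s
L = 48.8889 * 53 / 43
L = 2591.1111 / 43
L = 60.3 m

60.3


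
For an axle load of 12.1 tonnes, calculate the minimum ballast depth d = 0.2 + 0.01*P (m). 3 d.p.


d = 0.2 + 0.01 * 12.1
d = 0.2 + 0.121
d = 0.321 m

0.321


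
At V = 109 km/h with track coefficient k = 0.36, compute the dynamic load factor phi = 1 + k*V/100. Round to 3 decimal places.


phi = 1 + k * V / 100
phi = 1 + 0.36 * 109 / 100
phi = 1 + 0.3924
phi = 1.392

1.392


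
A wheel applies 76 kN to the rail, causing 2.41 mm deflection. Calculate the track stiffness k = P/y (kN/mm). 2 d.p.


Track stiffness k = P / y
k = 76 / 2.41
k = 31.54 kN/mm

31.54


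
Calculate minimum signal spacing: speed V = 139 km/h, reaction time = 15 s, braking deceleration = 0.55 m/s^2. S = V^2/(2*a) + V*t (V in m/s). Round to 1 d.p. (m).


V = 139 / 3.6 = 38.6111 m/s
Braking distance = 38.6111^2 / (2*0.55) = 1355.289 m
Sighting distance = 38.6111 * 15 = 579.1667 m
S = 1355.289 + 579.1667 = 1934.5 m

1934.5


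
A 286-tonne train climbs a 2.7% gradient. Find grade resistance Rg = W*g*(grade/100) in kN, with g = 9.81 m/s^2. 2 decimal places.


Rg = W * 9.81 * grade / 100
Rg = 286 * 9.81 * 2.7 / 100
Rg = 2805.66 * 0.027
Rg = 75.75 kN

75.75


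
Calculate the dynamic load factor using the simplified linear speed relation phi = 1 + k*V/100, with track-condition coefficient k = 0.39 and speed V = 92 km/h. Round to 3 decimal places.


phi = 1 + k * V / 100
phi = 1 + 0.39 * 92 / 100
phi = 1 + 0.3588
phi = 1.359

1.359


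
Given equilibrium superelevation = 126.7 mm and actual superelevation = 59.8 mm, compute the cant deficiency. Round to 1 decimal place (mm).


Cant deficiency = equilibrium cant - actual cant
CD = 126.7 - 59.8
CD = 66.9 mm

66.9


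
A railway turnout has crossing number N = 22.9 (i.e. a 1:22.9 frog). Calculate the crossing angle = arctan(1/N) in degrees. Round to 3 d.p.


1/N = 1/22.9 = 0.043668
angle = arctan(0.043668) = 0.04364 rad
angle = 0.04364 * 180/pi = 2.500 degrees

2.500


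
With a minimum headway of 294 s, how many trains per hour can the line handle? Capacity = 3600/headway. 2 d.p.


Capacity = 3600 / headway
Capacity = 3600 / 294
Capacity = 12.24 trains/hour

12.24


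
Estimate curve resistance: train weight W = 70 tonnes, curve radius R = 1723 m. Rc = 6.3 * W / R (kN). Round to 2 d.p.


Rc = 6.3 * W / R
Rc = 6.3 * 70 / 1723
Rc = 441.0 / 1723
Rc = 0.26 kN

0.26


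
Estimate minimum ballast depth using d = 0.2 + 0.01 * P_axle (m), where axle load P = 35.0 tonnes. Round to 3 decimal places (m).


d = 0.2 + 0.01 * 35.0
d = 0.2 + 0.35
d = 0.550 m

0.550


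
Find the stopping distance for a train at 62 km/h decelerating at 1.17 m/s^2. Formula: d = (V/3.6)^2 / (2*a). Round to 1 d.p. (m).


Convert speed: V = 62 / 3.6 = 17.2222 m/s
V^2 = 296.6049
d = 296.6049 / (2 * 1.17)
d = 296.6049 / 2.34
d = 126.8 m

126.8


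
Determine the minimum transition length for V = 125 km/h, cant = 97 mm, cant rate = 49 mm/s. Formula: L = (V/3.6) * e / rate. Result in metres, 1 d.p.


Convert speed: V = 125 / 3.6 = 34.7222 m/s
L = 34.7222 * 97 / 49
L = 3368.0556 / 49
L = 68.7 m

68.7


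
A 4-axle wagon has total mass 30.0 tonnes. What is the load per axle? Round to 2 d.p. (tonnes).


Load per axle = total weight / number of axles
Load = 30.0 / 4
Load = 7.50 tonnes

7.50


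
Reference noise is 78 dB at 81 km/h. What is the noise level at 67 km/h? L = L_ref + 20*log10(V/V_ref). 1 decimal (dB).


V/V_ref = 67 / 81 = 0.82716
log10(0.82716) = -0.08241
20 * -0.08241 = -1.6482
L = 78 + -1.6482 = 76.4 dB

76.4


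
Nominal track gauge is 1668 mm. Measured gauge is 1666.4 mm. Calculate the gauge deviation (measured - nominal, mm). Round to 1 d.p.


Deviation = measured - nominal
Deviation = 1666.4 - 1668
Deviation = -1.6 mm

-1.6


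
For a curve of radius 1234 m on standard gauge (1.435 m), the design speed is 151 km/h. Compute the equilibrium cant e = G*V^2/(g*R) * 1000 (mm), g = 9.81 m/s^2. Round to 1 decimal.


Convert speed: V = 151 / 3.6 = 41.9444 m/s
Apply formula: e = 1.435 * 41.9444^2 / (9.81 * 1234)
e = 1.435 * 1759.3364 / 12105.54
e = 0.208553 m = 208.6 mm

208.6


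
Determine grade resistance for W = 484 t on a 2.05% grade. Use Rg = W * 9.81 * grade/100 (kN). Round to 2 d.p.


Rg = W * 9.81 * grade / 100
Rg = 484 * 9.81 * 2.05 / 100
Rg = 4748.04 * 0.0205
Rg = 97.33 kN

97.33


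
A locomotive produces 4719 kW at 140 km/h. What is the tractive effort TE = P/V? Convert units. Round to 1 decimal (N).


Convert: P = 4719 kW = 4719000 W
V = 140 / 3.6 = 38.8889 m/s
TE = 4719000 / 38.8889
TE = 121345.7 N

121345.7


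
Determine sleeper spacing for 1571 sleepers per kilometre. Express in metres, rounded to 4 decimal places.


Spacing = 1000 m / number of sleepers
Spacing = 1000 / 1571
Spacing = 0.6365 m

0.6365


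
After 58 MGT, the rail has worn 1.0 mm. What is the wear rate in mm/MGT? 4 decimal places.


Wear rate = total wear / cumulative tonnage
Rate = 1.0 / 58
Rate = 0.0172 mm/MGT

0.0172


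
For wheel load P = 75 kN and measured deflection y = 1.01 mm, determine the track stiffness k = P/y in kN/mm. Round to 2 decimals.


Track stiffness k = P / y
k = 75 / 1.01
k = 74.26 kN/mm

74.26


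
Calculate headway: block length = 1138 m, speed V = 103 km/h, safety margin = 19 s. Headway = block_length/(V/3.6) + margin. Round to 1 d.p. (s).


V = 103 / 3.6 = 28.6111 m/s
Block traversal time = 1138 / 28.6111 = 39.7748 s
Headway = 39.7748 + 19
Headway = 58.8 s

58.8


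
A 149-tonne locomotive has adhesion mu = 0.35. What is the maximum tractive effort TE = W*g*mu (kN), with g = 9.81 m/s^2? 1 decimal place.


TE_max = W * g * mu
TE_max = 149 * 9.81 * 0.35
TE_max = 1461.69 * 0.35
TE_max = 511.6 kN

511.6


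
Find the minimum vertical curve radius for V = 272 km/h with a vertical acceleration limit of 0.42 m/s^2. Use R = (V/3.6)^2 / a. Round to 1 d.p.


Convert speed: V = 272 / 3.6 = 75.5556 m/s
V^2 = 5708.642 m^2/s^2
R_v = 5708.642 / 0.42
R_v = 13592.0 m

13592.0


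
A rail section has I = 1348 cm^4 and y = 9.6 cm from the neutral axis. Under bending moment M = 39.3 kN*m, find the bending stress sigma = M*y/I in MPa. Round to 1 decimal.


Convert units:
M = 39.3 kN*m = 39300000 N*mm
y = 9.6 cm = 96 mm
I = 1348 cm^4 = 13480000 mm^4
sigma = 39300000 * 96 / 13480000
sigma = 279.9 MPa

279.9


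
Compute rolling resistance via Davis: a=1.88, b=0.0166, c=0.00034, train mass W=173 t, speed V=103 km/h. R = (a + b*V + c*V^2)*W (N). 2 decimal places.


b*V = 0.0166 * 103 = 1.7098
c*V^2 = 0.00034 * 10609 = 3.60706
R_per_t = 1.88 + 1.7098 + 3.60706 = 7.19686 N/t
R_total = 7.19686 * 173 = 1245.06 N

1245.06


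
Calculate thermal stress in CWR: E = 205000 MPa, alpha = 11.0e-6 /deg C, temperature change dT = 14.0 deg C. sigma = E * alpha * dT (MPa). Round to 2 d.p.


sigma = E * alpha * dT
sigma = 205000 * 11.0e-6 * 14.0
sigma = 2.255 * 14.0
sigma = 31.57 MPa

31.57


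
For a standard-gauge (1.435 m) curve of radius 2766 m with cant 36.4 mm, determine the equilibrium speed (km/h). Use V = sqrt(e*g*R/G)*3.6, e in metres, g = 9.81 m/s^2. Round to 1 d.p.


Convert cant: e = 36.4 mm = 0.0364 m
V_ms = sqrt(0.0364 * 9.81 * 2766 / 1.435)
V_ms = sqrt(688.288741) = 26.2353 m/s
V = 26.2353 * 3.6 = 94.4 km/h

94.4


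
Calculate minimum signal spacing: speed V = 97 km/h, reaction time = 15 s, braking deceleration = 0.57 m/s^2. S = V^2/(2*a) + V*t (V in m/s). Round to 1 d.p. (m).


V = 97 / 3.6 = 26.9444 m/s
Braking distance = 26.9444^2 / (2*0.57) = 636.8448 m
Sighting distance = 26.9444 * 15 = 404.1667 m
S = 636.8448 + 404.1667 = 1041.0 m

1041.0


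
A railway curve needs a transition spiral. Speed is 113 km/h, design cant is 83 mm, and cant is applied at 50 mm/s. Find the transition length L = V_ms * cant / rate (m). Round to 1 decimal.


Convert speed: V = 113 / 3.6 = 31.3889 m/s
L = 31.3889 * 83 / 50
L = 2605.2778 / 50
L = 52.1 m

52.1


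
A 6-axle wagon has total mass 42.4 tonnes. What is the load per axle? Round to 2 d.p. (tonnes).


Load per axle = total weight / number of axles
Load = 42.4 / 6
Load = 7.07 tonnes

7.07


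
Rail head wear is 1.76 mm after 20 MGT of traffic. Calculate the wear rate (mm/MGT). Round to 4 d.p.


Wear rate = total wear / cumulative tonnage
Rate = 1.76 / 20
Rate = 0.0880 mm/MGT

0.0880


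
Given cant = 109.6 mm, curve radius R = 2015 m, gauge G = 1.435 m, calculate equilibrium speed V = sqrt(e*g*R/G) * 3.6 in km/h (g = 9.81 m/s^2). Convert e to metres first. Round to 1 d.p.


Convert cant: e = 109.6 mm = 0.1096 m
V_ms = sqrt(0.1096 * 9.81 * 2015 / 1.435)
V_ms = sqrt(1509.741909) = 38.8554 m/s
V = 38.8554 * 3.6 = 139.9 km/h

139.9


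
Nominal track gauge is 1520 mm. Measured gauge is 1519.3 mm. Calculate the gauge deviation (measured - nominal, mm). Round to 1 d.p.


Deviation = measured - nominal
Deviation = 1519.3 - 1520
Deviation = -0.7 mm

-0.7


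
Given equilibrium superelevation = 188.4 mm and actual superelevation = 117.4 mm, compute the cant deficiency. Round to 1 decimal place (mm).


Cant deficiency = equilibrium cant - actual cant
CD = 188.4 - 117.4
CD = 71.0 mm

71.0


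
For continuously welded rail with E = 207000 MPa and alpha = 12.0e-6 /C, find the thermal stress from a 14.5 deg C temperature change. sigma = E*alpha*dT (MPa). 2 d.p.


sigma = E * alpha * dT
sigma = 207000 * 12.0e-6 * 14.5
sigma = 2.484 * 14.5
sigma = 36.02 MPa

36.02


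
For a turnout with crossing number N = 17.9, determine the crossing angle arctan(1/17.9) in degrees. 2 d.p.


1/N = 1/17.9 = 0.055866
angle = arctan(0.055866) = 0.055808 rad
angle = 0.055808 * 180/pi = 3.20 degrees

3.20


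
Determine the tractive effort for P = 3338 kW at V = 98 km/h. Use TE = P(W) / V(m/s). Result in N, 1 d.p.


Convert: P = 3338 kW = 3338000 W
V = 98 / 3.6 = 27.2222 m/s
TE = 3338000 / 27.2222
TE = 122620.4 N

122620.4


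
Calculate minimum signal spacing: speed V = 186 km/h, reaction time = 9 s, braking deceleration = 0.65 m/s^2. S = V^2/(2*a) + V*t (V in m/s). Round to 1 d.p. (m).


V = 186 / 3.6 = 51.6667 m/s
Braking distance = 51.6667^2 / (2*0.65) = 2053.4188 m
Sighting distance = 51.6667 * 9 = 465.0 m
S = 2053.4188 + 465.0 = 2518.4 m

2518.4


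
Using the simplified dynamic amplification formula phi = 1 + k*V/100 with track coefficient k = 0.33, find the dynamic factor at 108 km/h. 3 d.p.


phi = 1 + k * V / 100
phi = 1 + 0.33 * 108 / 100
phi = 1 + 0.3564
phi = 1.356

1.356


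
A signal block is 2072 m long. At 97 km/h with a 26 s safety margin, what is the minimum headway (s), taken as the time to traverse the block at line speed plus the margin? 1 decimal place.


V = 97 / 3.6 = 26.9444 m/s
Block traversal time = 2072 / 26.9444 = 76.899 s
Headway = 76.899 + 26
Headway = 102.9 s

102.9


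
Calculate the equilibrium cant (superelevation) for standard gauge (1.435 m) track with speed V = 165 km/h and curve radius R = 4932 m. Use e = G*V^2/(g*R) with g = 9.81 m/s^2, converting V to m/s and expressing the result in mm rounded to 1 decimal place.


Convert speed: V = 165 / 3.6 = 45.8333 m/s
Apply formula: e = 1.435 * 45.8333^2 / (9.81 * 4932)
e = 1.435 * 2100.6944 / 48382.92
e = 0.062305 m = 62.3 mm

62.3


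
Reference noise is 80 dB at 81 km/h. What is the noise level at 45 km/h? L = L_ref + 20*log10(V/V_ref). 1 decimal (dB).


V/V_ref = 45 / 81 = 0.555556
log10(0.555556) = -0.255273
20 * -0.255273 = -5.1055
L = 80 + -5.1055 = 74.9 dB

74.9


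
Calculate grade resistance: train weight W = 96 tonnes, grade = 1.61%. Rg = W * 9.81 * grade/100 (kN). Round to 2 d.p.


Rg = W * 9.81 * grade / 100
Rg = 96 * 9.81 * 1.61 / 100
Rg = 941.76 * 0.0161
Rg = 15.16 kN

15.16


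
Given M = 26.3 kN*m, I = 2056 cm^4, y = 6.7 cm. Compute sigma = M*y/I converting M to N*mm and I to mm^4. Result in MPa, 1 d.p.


Convert units:
M = 26.3 kN*m = 26300000 N*mm
y = 6.7 cm = 67 mm
I = 2056 cm^4 = 20560000 mm^4
sigma = 26300000 * 67 / 20560000
sigma = 85.7 MPa

85.7


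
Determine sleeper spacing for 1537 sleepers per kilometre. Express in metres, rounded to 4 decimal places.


Spacing = 1000 m / number of sleepers
Spacing = 1000 / 1537
Spacing = 0.6506 m

0.6506


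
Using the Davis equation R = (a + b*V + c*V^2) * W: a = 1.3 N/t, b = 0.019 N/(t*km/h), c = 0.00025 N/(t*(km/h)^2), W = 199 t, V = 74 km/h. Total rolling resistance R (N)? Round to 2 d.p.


b*V = 0.019 * 74 = 1.406
c*V^2 = 0.00025 * 5476 = 1.369
R_per_t = 1.3 + 1.406 + 1.369 = 4.075 N/t
R_total = 4.075 * 199 = 810.93 N

810.93


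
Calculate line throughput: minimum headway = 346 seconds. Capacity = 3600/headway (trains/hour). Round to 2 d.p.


Capacity = 3600 / headway
Capacity = 3600 / 346
Capacity = 10.40 trains/hour

10.40


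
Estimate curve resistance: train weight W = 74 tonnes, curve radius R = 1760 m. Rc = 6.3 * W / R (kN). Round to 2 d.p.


Rc = 6.3 * W / R
Rc = 6.3 * 74 / 1760
Rc = 466.2 / 1760
Rc = 0.26 kN

0.26


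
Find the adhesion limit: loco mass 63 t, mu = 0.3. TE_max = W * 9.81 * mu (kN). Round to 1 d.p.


TE_max = W * g * mu
TE_max = 63 * 9.81 * 0.3
TE_max = 618.03 * 0.3
TE_max = 185.4 kN

185.4


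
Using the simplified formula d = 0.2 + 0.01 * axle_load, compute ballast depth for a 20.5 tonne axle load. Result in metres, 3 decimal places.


d = 0.2 + 0.01 * 20.5
d = 0.2 + 0.205
d = 0.405 m

0.405


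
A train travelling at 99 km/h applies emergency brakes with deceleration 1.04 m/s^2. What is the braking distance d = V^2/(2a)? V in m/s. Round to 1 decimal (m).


Convert speed: V = 99 / 3.6 = 27.5 m/s
V^2 = 756.25
d = 756.25 / (2 * 1.04)
d = 756.25 / 2.08
d = 363.6 m

363.6


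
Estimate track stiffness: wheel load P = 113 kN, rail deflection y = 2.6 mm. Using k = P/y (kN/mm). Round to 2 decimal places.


Track stiffness k = P / y
k = 113 / 2.6
k = 43.46 kN/mm

43.46


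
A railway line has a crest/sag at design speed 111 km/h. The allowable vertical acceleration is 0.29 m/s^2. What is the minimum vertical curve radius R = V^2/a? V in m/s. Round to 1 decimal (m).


Convert speed: V = 111 / 3.6 = 30.8333 m/s
V^2 = 950.6944 m^2/s^2
R_v = 950.6944 / 0.29
R_v = 3278.3 m

3278.3


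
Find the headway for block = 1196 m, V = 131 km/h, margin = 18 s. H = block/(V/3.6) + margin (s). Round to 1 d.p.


V = 131 / 3.6 = 36.3889 m/s
Block traversal time = 1196 / 36.3889 = 32.8672 s
Headway = 32.8672 + 18
Headway = 50.9 s

50.9


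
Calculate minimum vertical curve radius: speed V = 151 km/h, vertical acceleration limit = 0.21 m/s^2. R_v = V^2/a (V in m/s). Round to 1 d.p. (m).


Convert speed: V = 151 / 3.6 = 41.9444 m/s
V^2 = 1759.3364 m^2/s^2
R_v = 1759.3364 / 0.21
R_v = 8377.8 m

8377.8


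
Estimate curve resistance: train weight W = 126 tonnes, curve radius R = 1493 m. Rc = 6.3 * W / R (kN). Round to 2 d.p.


Rc = 6.3 * W / R
Rc = 6.3 * 126 / 1493
Rc = 793.8 / 1493
Rc = 0.53 kN

0.53


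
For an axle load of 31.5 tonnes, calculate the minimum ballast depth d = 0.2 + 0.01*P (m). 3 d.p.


d = 0.2 + 0.01 * 31.5
d = 0.2 + 0.315
d = 0.515 m

0.515


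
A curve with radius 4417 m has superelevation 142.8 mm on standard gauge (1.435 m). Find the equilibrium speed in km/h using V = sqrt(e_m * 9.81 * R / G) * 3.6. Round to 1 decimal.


Convert cant: e = 142.8 mm = 0.1428 m
V_ms = sqrt(0.1428 * 9.81 * 4417 / 1.435)
V_ms = sqrt(4311.940039) = 65.6654 m/s
V = 65.6654 * 3.6 = 236.4 km/h

236.4


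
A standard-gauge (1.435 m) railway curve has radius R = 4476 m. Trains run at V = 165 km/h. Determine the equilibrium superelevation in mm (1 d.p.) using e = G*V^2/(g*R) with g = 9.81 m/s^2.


Convert speed: V = 165 / 3.6 = 45.8333 m/s
Apply formula: e = 1.435 * 45.8333^2 / (9.81 * 4476)
e = 1.435 * 2100.6944 / 43909.56
e = 0.068652 m = 68.7 mm

68.7


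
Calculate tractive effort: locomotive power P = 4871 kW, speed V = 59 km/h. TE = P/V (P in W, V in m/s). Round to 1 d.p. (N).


Convert: P = 4871 kW = 4871000 W
V = 59 / 3.6 = 16.3889 m/s
TE = 4871000 / 16.3889
TE = 297213.6 N

297213.6


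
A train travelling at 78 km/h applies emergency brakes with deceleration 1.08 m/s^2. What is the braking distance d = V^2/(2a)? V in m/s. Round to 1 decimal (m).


Convert speed: V = 78 / 3.6 = 21.6667 m/s
V^2 = 469.4444
d = 469.4444 / (2 * 1.08)
d = 469.4444 / 2.16
d = 217.3 m

217.3


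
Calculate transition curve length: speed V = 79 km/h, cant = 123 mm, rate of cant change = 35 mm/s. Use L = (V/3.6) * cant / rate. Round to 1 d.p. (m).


Convert speed: V = 79 / 3.6 = 21.9444 m/s
L = 21.9444 * 123 / 35
L = 2699.1667 / 35
L = 77.1 m

77.1


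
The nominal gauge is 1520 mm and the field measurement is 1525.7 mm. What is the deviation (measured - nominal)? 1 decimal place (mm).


Deviation = measured - nominal
Deviation = 1525.7 - 1520
Deviation = 5.7 mm

5.7


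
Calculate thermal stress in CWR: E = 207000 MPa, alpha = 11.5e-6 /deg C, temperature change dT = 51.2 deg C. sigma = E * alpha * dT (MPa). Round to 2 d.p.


sigma = E * alpha * dT
sigma = 207000 * 11.5e-6 * 51.2
sigma = 2.3805 * 51.2
sigma = 121.88 MPa

121.88


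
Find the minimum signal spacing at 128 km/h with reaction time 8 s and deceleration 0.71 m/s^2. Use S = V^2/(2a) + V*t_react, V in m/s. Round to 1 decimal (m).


V = 128 / 3.6 = 35.5556 m/s
Braking distance = 35.5556^2 / (2*0.71) = 890.28 m
Sighting distance = 35.5556 * 8 = 284.4444 m
S = 890.28 + 284.4444 = 1174.7 m

1174.7


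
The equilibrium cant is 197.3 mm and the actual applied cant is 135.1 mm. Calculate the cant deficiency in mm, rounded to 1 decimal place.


Cant deficiency = equilibrium cant - actual cant
CD = 197.3 - 135.1
CD = 62.2 mm

62.2


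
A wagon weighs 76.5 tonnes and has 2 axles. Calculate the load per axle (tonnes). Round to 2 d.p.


Load per axle = total weight / number of axles
Load = 76.5 / 2
Load = 38.25 tonnes

38.25


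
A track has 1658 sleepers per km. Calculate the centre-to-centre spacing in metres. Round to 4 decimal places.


Spacing = 1000 m / number of sleepers
Spacing = 1000 / 1658
Spacing = 0.6031 m

0.6031


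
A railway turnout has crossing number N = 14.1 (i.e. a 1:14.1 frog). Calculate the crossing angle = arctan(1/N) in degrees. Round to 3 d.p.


1/N = 1/14.1 = 0.070922
angle = arctan(0.070922) = 0.070803 rad
angle = 0.070803 * 180/pi = 4.057 degrees

4.057


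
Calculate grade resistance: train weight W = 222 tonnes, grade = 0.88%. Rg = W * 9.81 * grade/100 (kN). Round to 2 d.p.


Rg = W * 9.81 * grade / 100
Rg = 222 * 9.81 * 0.88 / 100
Rg = 2177.82 * 0.0088
Rg = 19.16 kN

19.16


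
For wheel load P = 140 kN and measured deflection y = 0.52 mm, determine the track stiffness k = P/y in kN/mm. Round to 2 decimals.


Track stiffness k = P / y
k = 140 / 0.52
k = 269.23 kN/mm

269.23


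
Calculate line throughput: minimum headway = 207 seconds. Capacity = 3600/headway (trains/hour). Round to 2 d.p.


Capacity = 3600 / headway
Capacity = 3600 / 207
Capacity = 17.39 trains/hour

17.39


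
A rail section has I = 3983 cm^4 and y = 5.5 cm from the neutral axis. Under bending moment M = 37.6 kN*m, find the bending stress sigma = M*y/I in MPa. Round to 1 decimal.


Convert units:
M = 37.6 kN*m = 37600000 N*mm
y = 5.5 cm = 55 mm
I = 3983 cm^4 = 39830000 mm^4
sigma = 37600000 * 55 / 39830000
sigma = 51.9 MPa

51.9


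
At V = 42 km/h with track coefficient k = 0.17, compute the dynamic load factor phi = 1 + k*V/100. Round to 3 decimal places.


phi = 1 + k * V / 100
phi = 1 + 0.17 * 42 / 100
phi = 1 + 0.0714
phi = 1.071

1.071


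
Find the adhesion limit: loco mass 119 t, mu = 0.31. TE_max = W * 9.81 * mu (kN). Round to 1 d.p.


TE_max = W * g * mu
TE_max = 119 * 9.81 * 0.31
TE_max = 1167.39 * 0.31
TE_max = 361.9 kN

361.9


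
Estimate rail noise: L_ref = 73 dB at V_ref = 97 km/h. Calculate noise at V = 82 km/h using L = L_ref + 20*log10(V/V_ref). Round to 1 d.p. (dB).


V/V_ref = 82 / 97 = 0.845361
log10(0.845361) = -0.072958
20 * -0.072958 = -1.4592
L = 73 + -1.4592 = 71.5 dB

71.5


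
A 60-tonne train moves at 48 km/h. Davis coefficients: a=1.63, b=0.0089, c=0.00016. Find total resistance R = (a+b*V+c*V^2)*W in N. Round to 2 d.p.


b*V = 0.0089 * 48 = 0.4272
c*V^2 = 0.00016 * 2304 = 0.36864
R_per_t = 1.63 + 0.4272 + 0.36864 = 2.42584 N/t
R_total = 2.42584 * 60 = 145.55 N

145.55


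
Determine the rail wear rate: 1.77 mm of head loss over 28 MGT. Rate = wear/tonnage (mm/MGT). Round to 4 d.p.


Wear rate = total wear / cumulative tonnage
Rate = 1.77 / 28
Rate = 0.0632 mm/MGT

0.0632


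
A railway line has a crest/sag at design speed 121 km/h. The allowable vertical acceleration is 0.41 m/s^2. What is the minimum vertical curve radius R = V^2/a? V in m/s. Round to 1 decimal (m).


Convert speed: V = 121 / 3.6 = 33.6111 m/s
V^2 = 1129.7068 m^2/s^2
R_v = 1129.7068 / 0.41
R_v = 2755.4 m

2755.4


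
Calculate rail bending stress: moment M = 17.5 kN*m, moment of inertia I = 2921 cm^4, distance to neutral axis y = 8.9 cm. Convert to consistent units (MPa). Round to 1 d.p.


Convert units:
M = 17.5 kN*m = 17500000 N*mm
y = 8.9 cm = 89 mm
I = 2921 cm^4 = 29210000 mm^4
sigma = 17500000 * 89 / 29210000
sigma = 53.3 MPa

53.3


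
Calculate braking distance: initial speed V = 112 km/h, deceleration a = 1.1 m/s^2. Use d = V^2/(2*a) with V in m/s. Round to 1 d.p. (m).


Convert speed: V = 112 / 3.6 = 31.1111 m/s
V^2 = 967.9012
d = 967.9012 / (2 * 1.1)
d = 967.9012 / 2.2
d = 440.0 m

440.0


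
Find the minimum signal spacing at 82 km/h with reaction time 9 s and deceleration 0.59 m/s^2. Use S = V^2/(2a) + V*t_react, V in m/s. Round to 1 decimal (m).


V = 82 / 3.6 = 22.7778 m/s
Braking distance = 22.7778^2 / (2*0.59) = 439.684 m
Sighting distance = 22.7778 * 9 = 205.0 m
S = 439.684 + 205.0 = 644.7 m

644.7


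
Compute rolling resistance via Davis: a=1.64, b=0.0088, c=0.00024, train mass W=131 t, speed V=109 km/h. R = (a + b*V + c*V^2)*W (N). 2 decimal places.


b*V = 0.0088 * 109 = 0.9592
c*V^2 = 0.00024 * 11881 = 2.85144
R_per_t = 1.64 + 0.9592 + 2.85144 = 5.45064 N/t
R_total = 5.45064 * 131 = 714.03 N

714.03


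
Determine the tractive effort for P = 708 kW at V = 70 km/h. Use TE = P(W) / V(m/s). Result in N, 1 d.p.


Convert: P = 708 kW = 708000 W
V = 70 / 3.6 = 19.4444 m/s
TE = 708000 / 19.4444
TE = 36411.4 N

36411.4


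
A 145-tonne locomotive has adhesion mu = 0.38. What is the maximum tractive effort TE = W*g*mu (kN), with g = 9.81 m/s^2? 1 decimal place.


TE_max = W * g * mu
TE_max = 145 * 9.81 * 0.38
TE_max = 1422.45 * 0.38
TE_max = 540.5 kN

540.5


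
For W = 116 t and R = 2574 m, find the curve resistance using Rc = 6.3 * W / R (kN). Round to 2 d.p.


Rc = 6.3 * W / R
Rc = 6.3 * 116 / 2574
Rc = 730.8 / 2574
Rc = 0.28 kN

0.28


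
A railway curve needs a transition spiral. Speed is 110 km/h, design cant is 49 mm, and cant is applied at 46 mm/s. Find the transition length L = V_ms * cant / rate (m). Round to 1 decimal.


Convert speed: V = 110 / 3.6 = 30.5556 m/s
L = 30.5556 * 49 / 46
L = 1497.2222 / 46
L = 32.5 m

32.5


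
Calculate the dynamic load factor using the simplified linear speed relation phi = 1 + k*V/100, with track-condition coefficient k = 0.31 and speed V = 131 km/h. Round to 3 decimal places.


phi = 1 + k * V / 100
phi = 1 + 0.31 * 131 / 100
phi = 1 + 0.4061
phi = 1.406

1.406


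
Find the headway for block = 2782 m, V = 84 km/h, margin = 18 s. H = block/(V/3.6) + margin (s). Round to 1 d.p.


V = 84 / 3.6 = 23.3333 m/s
Block traversal time = 2782 / 23.3333 = 119.2286 s
Headway = 119.2286 + 18
Headway = 137.2 s

137.2


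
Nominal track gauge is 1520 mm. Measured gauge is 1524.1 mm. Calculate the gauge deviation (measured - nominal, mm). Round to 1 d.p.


Deviation = measured - nominal
Deviation = 1524.1 - 1520
Deviation = 4.1 mm

4.1


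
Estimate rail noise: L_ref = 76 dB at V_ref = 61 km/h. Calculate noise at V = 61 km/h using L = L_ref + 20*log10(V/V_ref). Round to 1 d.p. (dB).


V/V_ref = 61 / 61 = 1.0
log10(1.0) = 0.0
20 * 0.0 = 0.0
L = 76 + 0.0 = 76.0 dB

76.0


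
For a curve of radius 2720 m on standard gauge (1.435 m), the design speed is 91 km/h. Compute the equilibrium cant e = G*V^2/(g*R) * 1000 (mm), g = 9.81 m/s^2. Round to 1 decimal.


Convert speed: V = 91 / 3.6 = 25.2778 m/s
Apply formula: e = 1.435 * 25.2778^2 / (9.81 * 2720)
e = 1.435 * 638.966 / 26683.2
e = 0.034363 m = 34.4 mm

34.4


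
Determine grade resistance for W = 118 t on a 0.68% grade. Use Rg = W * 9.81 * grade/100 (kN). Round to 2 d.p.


Rg = W * 9.81 * grade / 100
Rg = 118 * 9.81 * 0.68 / 100
Rg = 1157.58 * 0.0068
Rg = 7.87 kN

7.87


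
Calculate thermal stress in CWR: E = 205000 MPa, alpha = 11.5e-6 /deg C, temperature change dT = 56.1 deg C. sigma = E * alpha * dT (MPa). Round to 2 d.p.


sigma = E * alpha * dT
sigma = 205000 * 11.5e-6 * 56.1
sigma = 2.3575 * 56.1
sigma = 132.26 MPa

132.26


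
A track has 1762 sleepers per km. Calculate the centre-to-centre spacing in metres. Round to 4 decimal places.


Spacing = 1000 m / number of sleepers
Spacing = 1000 / 1762
Spacing = 0.5675 m

0.5675


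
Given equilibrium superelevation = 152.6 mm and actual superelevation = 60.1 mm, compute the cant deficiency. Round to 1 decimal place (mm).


Cant deficiency = equilibrium cant - actual cant
CD = 152.6 - 60.1
CD = 92.5 mm

92.5


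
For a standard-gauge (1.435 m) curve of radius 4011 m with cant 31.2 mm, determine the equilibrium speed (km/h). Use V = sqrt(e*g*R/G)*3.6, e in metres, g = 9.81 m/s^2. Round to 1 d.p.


Convert cant: e = 31.2 mm = 0.0312 m
V_ms = sqrt(0.0312 * 9.81 * 4011 / 1.435)
V_ms = sqrt(855.508566) = 29.2491 m/s
V = 29.2491 * 3.6 = 105.3 km/h

105.3


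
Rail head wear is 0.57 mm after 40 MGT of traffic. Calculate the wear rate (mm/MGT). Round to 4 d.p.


Wear rate = total wear / cumulative tonnage
Rate = 0.57 / 40
Rate = 0.0143 mm/MGT

0.0143


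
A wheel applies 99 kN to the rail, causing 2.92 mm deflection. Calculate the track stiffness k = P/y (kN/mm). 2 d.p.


Track stiffness k = P / y
k = 99 / 2.92
k = 33.90 kN/mm

33.90


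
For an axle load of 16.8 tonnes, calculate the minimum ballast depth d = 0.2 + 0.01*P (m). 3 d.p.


d = 0.2 + 0.01 * 16.8
d = 0.2 + 0.168
d = 0.368 m

0.368


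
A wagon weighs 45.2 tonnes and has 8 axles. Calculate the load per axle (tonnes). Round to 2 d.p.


Load per axle = total weight / number of axles
Load = 45.2 / 8
Load = 5.65 tonnes

5.65


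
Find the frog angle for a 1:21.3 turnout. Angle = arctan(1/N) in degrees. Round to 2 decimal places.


1/N = 1/21.3 = 0.046948
angle = arctan(0.046948) = 0.046914 rad
angle = 0.046914 * 180/pi = 2.69 degrees

2.69


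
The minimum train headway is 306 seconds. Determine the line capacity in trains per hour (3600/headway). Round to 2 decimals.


Capacity = 3600 / headway
Capacity = 3600 / 306
Capacity = 11.76 trains/hour

11.76


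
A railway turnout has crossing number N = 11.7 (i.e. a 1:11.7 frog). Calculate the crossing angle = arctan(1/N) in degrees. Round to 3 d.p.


1/N = 1/11.7 = 0.08547
angle = arctan(0.08547) = 0.085263 rad
angle = 0.085263 * 180/pi = 4.885 degrees

4.885


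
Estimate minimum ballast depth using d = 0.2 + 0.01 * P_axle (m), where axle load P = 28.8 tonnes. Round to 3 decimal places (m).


d = 0.2 + 0.01 * 28.8
d = 0.2 + 0.288
d = 0.488 m

0.488


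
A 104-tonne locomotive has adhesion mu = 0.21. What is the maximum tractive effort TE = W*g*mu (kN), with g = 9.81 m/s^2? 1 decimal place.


TE_max = W * g * mu
TE_max = 104 * 9.81 * 0.21
TE_max = 1020.24 * 0.21
TE_max = 214.3 kN

214.3


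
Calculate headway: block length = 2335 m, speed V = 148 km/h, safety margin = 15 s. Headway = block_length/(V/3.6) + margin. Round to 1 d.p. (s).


V = 148 / 3.6 = 41.1111 m/s
Block traversal time = 2335 / 41.1111 = 56.7973 s
Headway = 56.7973 + 15
Headway = 71.8 s

71.8


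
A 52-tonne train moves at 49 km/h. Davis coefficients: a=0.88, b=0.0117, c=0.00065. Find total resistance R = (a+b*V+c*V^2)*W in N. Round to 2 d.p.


b*V = 0.0117 * 49 = 0.5733
c*V^2 = 0.00065 * 2401 = 1.56065
R_per_t = 0.88 + 0.5733 + 1.56065 = 3.01395 N/t
R_total = 3.01395 * 52 = 156.73 N

156.73


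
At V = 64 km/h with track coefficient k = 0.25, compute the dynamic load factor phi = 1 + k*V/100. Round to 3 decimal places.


phi = 1 + k * V / 100
phi = 1 + 0.25 * 64 / 100
phi = 1 + 0.16
phi = 1.160

1.160


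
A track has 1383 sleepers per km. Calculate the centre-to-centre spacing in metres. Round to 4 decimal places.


Spacing = 1000 m / number of sleepers
Spacing = 1000 / 1383
Spacing = 0.7231 m

0.7231


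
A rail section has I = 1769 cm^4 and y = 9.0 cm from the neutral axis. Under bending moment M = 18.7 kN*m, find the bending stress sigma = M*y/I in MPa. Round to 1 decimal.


Convert units:
M = 18.7 kN*m = 18700000 N*mm
y = 9.0 cm = 90 mm
I = 1769 cm^4 = 17690000 mm^4
sigma = 18700000 * 90 / 17690000
sigma = 95.1 MPa

95.1


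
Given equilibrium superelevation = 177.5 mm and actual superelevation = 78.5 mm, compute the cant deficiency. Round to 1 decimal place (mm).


Cant deficiency = equilibrium cant - actual cant
CD = 177.5 - 78.5
CD = 99.0 mm

99.0


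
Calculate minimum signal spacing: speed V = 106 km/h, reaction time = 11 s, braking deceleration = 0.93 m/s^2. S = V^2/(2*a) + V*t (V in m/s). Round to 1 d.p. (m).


V = 106 / 3.6 = 29.4444 m/s
Braking distance = 29.4444^2 / (2*0.93) = 466.1158 m
Sighting distance = 29.4444 * 11 = 323.8889 m
S = 466.1158 + 323.8889 = 790.0 m

790.0


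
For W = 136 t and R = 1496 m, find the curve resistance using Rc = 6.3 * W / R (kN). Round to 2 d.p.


Rc = 6.3 * W / R
Rc = 6.3 * 136 / 1496
Rc = 856.8 / 1496
Rc = 0.57 kN

0.57


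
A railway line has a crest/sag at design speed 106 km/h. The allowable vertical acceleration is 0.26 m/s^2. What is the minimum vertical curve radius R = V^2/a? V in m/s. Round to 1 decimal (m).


Convert speed: V = 106 / 3.6 = 29.4444 m/s
V^2 = 866.9753 m^2/s^2
R_v = 866.9753 / 0.26
R_v = 3334.5 m

3334.5


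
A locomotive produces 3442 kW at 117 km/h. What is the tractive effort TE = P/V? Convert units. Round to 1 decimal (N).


Convert: P = 3442 kW = 3442000 W
V = 117 / 3.6 = 32.5 m/s
TE = 3442000 / 32.5
TE = 105907.7 N

105907.7
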